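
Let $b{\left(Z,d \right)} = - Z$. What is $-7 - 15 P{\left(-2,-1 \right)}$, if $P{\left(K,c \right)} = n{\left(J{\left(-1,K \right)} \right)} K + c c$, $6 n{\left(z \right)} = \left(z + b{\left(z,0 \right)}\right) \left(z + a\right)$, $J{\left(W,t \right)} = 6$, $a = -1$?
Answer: $-22$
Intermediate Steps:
$n{\left(z \right)} = 0$ ($n{\left(z \right)} = \frac{\left(z - z\right) \left(z - 1\right)}{6} = \frac{0 \left(-1 + z\right)}{6} = \frac{1}{6} \cdot 0 = 0$)
$P{\left(K,c \right)} = c^{2}$ ($P{\left(K,c \right)} = 0 K + c c = 0 + c^{2} = c^{2}$)
$-7 - 15 P{\left(-2,-1 \right)} = -7 - 15 \left(-1\right)^{2} = -7 - 15 = -22$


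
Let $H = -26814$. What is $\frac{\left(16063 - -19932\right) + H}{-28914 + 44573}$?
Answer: $\frac{9181}{15659} \approx 0.58631$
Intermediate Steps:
$\frac{\left(16063 - -19932\right) + H}{-28914 + 44573} = \frac{\left(16063 - -19932\right) - 26814}{-28914 + 44573} = \frac{\left(16063 + 19932\right) - 26814}{15659} = \left(35995 - 26814\right) \frac{1}{15659} = 9181 \cdot \frac{1}{15659} = \frac{9181}{15659}$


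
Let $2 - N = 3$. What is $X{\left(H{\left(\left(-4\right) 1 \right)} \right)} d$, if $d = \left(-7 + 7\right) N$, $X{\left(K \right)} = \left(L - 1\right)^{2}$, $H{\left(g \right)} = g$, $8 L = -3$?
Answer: $0$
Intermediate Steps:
$N = -1$ ($N = 2 - 3 = -1$)
$L = - \frac{3}{8}$ ($L = \frac{1}{8} \left(-3\right) = - \frac{3}{8} \approx -0.375$)
$X{\left(K \right)} = \frac{121}{64}$ ($X{\left(K \right)} = \left(- \frac{3}{8} - 1\right)^{2} = \left(- \frac{11}{8}\right)^{2} = \frac{121}{64}$)
$d = 0$ ($d = \left(-7 + 7\right) \left(-1\right) = 0 \left(-1\right) = 0$)
$X{\left(H{\left(\left(-4\right) 1 \right)} \right)} d = \frac{121}{64} \cdot 0 = 0$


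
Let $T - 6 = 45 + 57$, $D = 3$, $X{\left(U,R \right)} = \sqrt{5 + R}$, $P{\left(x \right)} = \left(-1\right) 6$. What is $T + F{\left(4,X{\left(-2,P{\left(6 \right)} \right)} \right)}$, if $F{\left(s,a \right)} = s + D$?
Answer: $115$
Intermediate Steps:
$P{\left(x \right)} = -6$
$F{\left(s,a \right)} = 3 + s$ ($F{\left(s,a \right)} = s + 3 = 3 + s$)
$T = 108$ ($T = 6 + \left(45 + 57\right) = 6 + 102 = 108$)
$T + F{\left(4,X{\left(-2,P{\left(6 \right)} \right)} \right)} = 108 + \left(3 + 4\right) = 108 + 7 = 115$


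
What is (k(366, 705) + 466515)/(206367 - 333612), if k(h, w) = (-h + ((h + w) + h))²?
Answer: -537852/42415 ≈ -12.681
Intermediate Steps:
k(h, w) = (h + w)² (k(h, w) = (-h + (w + 2*h))² = (h + w)²)
(k(366, 705) + 466515)/(206367 - 333612) = ((366 + 705)² + 466515)/(206367 - 333612) = (1071² + 466515)/(-127245) = (1147041 + 466515)*(-1/127245) = 1613556*(-1/127245) = -537852/42415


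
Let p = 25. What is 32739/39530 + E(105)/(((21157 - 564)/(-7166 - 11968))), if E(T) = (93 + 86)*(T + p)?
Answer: -17599986361173/814041290 ≈ -21621.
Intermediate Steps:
E(T) = 4475 + 179*T (E(T) = (93 + 86)*(T + 25) = 179*(25 + T) = 4475 + 179*T)
32739/39530 + E(105)/(((21157 - 564)/(-7166 - 11968))) = 32739/39530 + (4475 + 179*105)/(((21157 - 564)/(-7166 - 11968))) = 32739*(1/39530) + (4475 + 18795)/((20593/(-19134))) = 32739/39530 + 23270/((20593*(-1/19134))) = 32739/39530 + 23270/(-20593/19134) = 32739/39530 + 23270*(-19134/20593) = 32739/39530 - 445248180/20593 = -17599986361173/814041290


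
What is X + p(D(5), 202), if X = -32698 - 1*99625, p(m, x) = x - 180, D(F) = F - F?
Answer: -132301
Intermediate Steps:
D(F) = 0
p(m, x) = -180 + x
X = -132323 (X = -32698 - 99625 = -132323)
X + p(D(5), 202) = -132323 + (-180 + 202) = -132323 + 22 = -132301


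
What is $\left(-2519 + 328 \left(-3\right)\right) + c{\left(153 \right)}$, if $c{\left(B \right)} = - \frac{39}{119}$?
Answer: $- \frac{416896}{119} \approx -3503.3$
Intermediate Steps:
$c{\left(B \right)} = - \frac{39}{119}$ ($c{\left(B \right)} = \left(-39\right) \frac{1}{119} = - \frac{39}{119}$)
$\left(-2519 + 328 \left(-3\right)\right) + c{\left(153 \right)} = \left(-2519 + 328 \left(-3\right)\right) - \frac{39}{119} = \left(-2519 - 984\right) - \frac{39}{119} = -3503 - \frac{39}{119} = - \frac{416896}{119}$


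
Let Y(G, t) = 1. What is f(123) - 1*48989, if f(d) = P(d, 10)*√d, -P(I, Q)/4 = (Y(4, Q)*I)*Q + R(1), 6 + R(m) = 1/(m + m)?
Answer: -48989 - 4898*√123 ≈ -1.0331e+5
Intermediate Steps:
R(m) = -6 + 1/(2*m) (R(m) = -6 + 1/(m + m) = -6 + 1/(2*m))
P(I, Q) = 22 - 4*I*Q (P(I, Q) = -4*((1*I)*Q + (-6 + (½)/1)) = -4*(I*Q + (-6 + (½)*1)) = -4*(I*Q + (-6 + ½)) = -4*(I*Q - 11/2) = -4*(-11/2 + I*Q) = 22 - 4*I*Q)
f(d) = √d*(22 - 40*d) (f(d) = (22 - 4*d*10)*√d = (22 - 40*d)*√d = √d*(22 - 40*d))
f(123) - 1*48989 = √123*(22 - 40*123) - 1*48989 = √123*(22 - 4920) - 48989 = √123*(-4898) - 48989 = -4898*√123 - 48989 = -48989 - 4898*√123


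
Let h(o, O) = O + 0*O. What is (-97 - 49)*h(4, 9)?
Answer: -1314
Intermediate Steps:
h(o, O) = O (h(o, O) = O + 0 = O)
(-97 - 49)*h(4, 9) = (-97 - 49)*9 = -146*9 = -1314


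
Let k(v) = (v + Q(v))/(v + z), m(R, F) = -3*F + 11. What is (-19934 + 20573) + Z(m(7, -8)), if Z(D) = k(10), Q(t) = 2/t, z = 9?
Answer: 60756/95 ≈ 639.54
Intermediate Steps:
m(R, F) = 11 - 3*F
k(v) = (v + 2/v)/(9 + v) (k(v) = (v + 2/v)/(v + 9) = (v + 2/v)/(9 + v))
Z(D) = 51/95 (Z(D) = (2 + 10²)/(10*(9 + 10)) = (⅒)*(2 + 100)/19 = (⅒)*(1/19)*102 = 51/95)
(-19934 + 20573) + Z(m(7, -8)) = (-19934 + 20573) + 51/95 = 639 + 51/95 = 60756/95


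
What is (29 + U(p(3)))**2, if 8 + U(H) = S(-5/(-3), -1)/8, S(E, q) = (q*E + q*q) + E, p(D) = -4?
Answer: 28561/64 ≈ 446.27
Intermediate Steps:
S(E, q) = E + q**2 + E*q (S(E, q) = (E*q + q**2) + E = (q**2 + E*q) + E = E + q**2 + E*q)
U(H) = -63/8 (U(H) = -8 + (-5/(-3) + (-1)**2 - 5/(-3)*(-1))/8 = -8 + (-5*(-1/3) + 1 - 5*(-1/3)*(-1))*(1/8) = -8 + (5/3 + 1 + (5/3)*(-1))*(1/8) = -8 + (5/3 + 1 - 5/3)*(1/8) = -8 + 1*(1/8) = -8 + 1/8 = -63/8)
(29 + U(p(3)))**2 = (29 - 63/8)**2 = (169/8)**2 = 28561/64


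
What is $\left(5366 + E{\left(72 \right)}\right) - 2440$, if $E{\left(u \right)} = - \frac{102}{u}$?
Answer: $\frac{35095}{12} \approx 2924.6$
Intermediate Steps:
$\left(5366 + E{\left(72 \right)}\right) - 2440 = \left(5366 - \frac{102}{72}\right) - 2440 = \left(5366 - \frac{17}{12}\right) - 2440 = \frac{64375}{12} - 2440 = \frac{35095}{12}$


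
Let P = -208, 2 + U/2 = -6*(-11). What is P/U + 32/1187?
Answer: -15175/9496 ≈ -1.5980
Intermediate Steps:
U = 128 (U = -4 + 2*(-6*(-11)) = -4 + 2*66 = -4 + 132 = 128)
P/U + 32/1187 = -208/128 + 32/1187 = -208*1/128 + 32*(1/1187) = -13/8 + 32/1187 = -15175/9496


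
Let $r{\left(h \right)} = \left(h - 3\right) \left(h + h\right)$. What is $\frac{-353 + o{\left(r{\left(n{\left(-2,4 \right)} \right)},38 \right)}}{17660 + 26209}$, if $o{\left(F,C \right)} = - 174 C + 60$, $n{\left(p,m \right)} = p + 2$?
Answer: $- \frac{6905}{43869} \approx -0.1574$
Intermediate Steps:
$n{\left(p,m \right)} = 2 + p$
$r{\left(h \right)} = 2 h \left(-3 + h\right)$ ($r{\left(h \right)} = \left(-3 + h\right) 2 h = 2 h \left(-3 + h\right)$)
$o{\left(F,C \right)} = 60 - 174 C$
$\frac{-353 + o{\left(r{\left(n{\left(-2,4 \right)} \right)},38 \right)}}{17660 + 26209} = \frac{-353 + \left(60 - 6612\right)}{17660 + 26209} = \frac{-353 + \left(60 - 6612\right)}{43869} = \left(-353 - 6552\right) \frac{1}{43869} = \left(-6905\right) \frac{1}{43869} = - \frac{6905}{43869}$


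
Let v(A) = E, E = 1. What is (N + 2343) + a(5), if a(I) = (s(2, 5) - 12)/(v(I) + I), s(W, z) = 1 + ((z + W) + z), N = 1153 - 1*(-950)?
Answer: 26677/6 ≈ 4446.2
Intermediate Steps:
N = 2103 (N = 1153 + 950 = 2103)
s(W, z) = 1 + W + 2*z (s(W, z) = 1 + ((W + z) + z) = 1 + (W + 2*z) = 1 + W + 2*z)
v(A) = 1
a(I) = 1/(1 + I) (a(I) = ((1 + 2 + 2*5) - 12)/(1 + I) = ((1 + 2 + 10) - 12)/(1 + I) = (13 - 12)/(1 + I) = 1/(1 + I))
(N + 2343) + a(5) = (2103 + 2343) + 1/(1 + 5) = 4446 + 1/6 = 4446 + ⅙ = 26677/6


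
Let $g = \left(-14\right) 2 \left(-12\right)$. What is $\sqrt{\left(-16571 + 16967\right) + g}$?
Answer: $2 \sqrt{183} \approx 27.056$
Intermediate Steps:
$g = 336$ ($g = \left(-28\right) \left(-12\right) = 336$)
$\sqrt{\left(-16571 + 16967\right) + g} = \sqrt{\left(-16571 + 16967\right) + 336} = \sqrt{396 + 336} = \sqrt{732} = 2 \sqrt{183}$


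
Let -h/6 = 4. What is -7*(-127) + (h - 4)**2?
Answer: 1673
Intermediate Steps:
h = -24 (h = -6*4 = -24)
-7*(-127) + (h - 4)**2 = -7*(-127) + (-24 - 4)**2 = 889 + (-28)**2 = 889 + 784 = 1673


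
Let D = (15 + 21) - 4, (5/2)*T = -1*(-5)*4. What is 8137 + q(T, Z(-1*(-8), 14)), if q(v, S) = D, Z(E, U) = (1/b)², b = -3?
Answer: 8169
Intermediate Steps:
T = 8 (T = 2*(-1*(-5)*4)/5 = 2*(5*4)/5 = (⅖)*20 = 8)
Z(E, U) = ⅑ (Z(E, U) = (1/(-3))² = (-⅓)² = ⅑)
D = 32 (D = 36 - 4 = 32)
q(v, S) = 32
8137 + q(T, Z(-1*(-8), 14)) = 8137 + 32 = 8169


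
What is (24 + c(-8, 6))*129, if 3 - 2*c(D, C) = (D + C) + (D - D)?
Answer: 6837/2 ≈ 3418.5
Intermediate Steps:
c(D, C) = 3/2 - C/2 - D/2 (c(D, C) = 3/2 - ((D + C) + (D - D))/2 = 3/2 - ((C + D) + 0)/2 = 3/2 - (C + D)/2 = 3/2 + (-C/2 - D/2) = 3/2 - C/2 - D/2)
(24 + c(-8, 6))*129 = (24 + (3/2 - ½*6 - ½*(-8)))*129 = (24 + (3/2 - 3 + 4))*129 = (24 + 5/2)*129 = (53/2)*129 = 6837/2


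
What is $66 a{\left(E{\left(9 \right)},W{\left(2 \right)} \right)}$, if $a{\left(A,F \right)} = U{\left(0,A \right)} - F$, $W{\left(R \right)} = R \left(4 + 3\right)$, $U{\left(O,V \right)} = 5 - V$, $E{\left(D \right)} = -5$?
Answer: $-264$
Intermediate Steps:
$W{\left(R \right)} = 7 R$ ($W{\left(R \right)} = R 7 = 7 R$)
$a{\left(A,F \right)} = 5 - A - F$ ($a{\left(A,F \right)} = \left(5 - A\right) - F = 5 - A - F$)
$66 a{\left(E{\left(9 \right)},W{\left(2 \right)} \right)} = 66 \left(5 - -5 - 7 \cdot 2\right) = 66 \left(5 + 5 - 14\right) = 66 \left(-4\right) = -264$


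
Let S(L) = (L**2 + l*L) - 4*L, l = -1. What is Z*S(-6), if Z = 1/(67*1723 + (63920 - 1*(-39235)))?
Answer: 33/109298 ≈ 0.00030193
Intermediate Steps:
S(L) = L**2 - 5*L (S(L) = (L**2 - L) - 4*L = L**2 - 5*L)
Z = 1/218596 (Z = 1/(115441 + (63920 + 39235)) = 1/(115441 + 103155) = 1/218596 ≈ 4.5746e-6)
Z*S(-6) = (-6*(-5 - 6))/218596 = (-6*(-11))/218596 = (1/218596)*66 = 33/109298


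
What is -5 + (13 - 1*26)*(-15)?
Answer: 190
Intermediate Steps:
-5 + (13 - 1*26)*(-15) = -5 + (13 - 26)*(-15) = -5 - 13*(-15) = -5 + 195 = 190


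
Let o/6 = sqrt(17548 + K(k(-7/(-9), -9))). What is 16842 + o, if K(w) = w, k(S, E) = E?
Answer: 16842 + 6*sqrt(17539) ≈ 17637.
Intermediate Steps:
o = 6*sqrt(17539) (o = 6*sqrt(17548 - 9) = 6*sqrt(17539) ≈ 794.61)
16842 + o = 16842 + 6*sqrt(17539)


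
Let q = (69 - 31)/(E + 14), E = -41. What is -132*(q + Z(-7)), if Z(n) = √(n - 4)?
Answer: 1672/9 - 132*I*√11 ≈ 185.78 - 437.79*I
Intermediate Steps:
Z(n) = √(-4 + n)
q = -38/27 (q = (69 - 31)/(-41 + 14) = 38/(-27) = 38*(-1/27) = -38/27 ≈ -1.4074)
-132*(q + Z(-7)) = -132*(-38/27 + √(-4 - 7)) = -132*(-38/27 + √(-11)) = -132*(-38/27 + I*√11) = 1672/9 - 132*I*√11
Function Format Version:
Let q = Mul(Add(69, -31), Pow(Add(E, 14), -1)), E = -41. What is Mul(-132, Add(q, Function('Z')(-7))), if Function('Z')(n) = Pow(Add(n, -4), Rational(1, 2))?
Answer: Add(Rational(1672, 9), Mul(-132, I, Pow(11, Rational(1, 2)))) ≈ Add(185.78, Mul(-437.79, I))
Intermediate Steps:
Function('Z')(n) = Pow(Add(-4, n), Rational(1, 2))
q = Rational(-38, 27) (q = Mul(Add(69, -31), Pow(Add(-41, 14), -1)) = Mul(38, Pow(-27, -1)) = Mul(38, Rational(-1, 27)) = Rational(-38, 27) ≈ -1.4074)
Mul(-132, Add(q, Function('Z')(-7))) = Mul(-132, Add(Rational(-38, 27), Pow(Add(-4, -7), Rational(1, 2)))) = Mul(-132, Add(Rational(-38, 27), Pow(-11, Rational(1, 2)))) = Mul(-132, Add(Rational(-38, 27), Mul(I, Pow(11, Rational(1, 2))))) = Add(Rational(1672, 9), Mul(-132, I, Pow(11, Rational(1, 2))))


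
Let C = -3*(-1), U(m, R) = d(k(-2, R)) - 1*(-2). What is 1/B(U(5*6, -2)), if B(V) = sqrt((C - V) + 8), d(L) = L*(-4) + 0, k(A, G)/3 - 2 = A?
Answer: 1/3 ≈ 0.33333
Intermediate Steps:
k(A, G) = 6 + 3*A
d(L) = -4*L (d(L) = -4*L + 0 = -4*L)
U(m, R) = 2 (U(m, R) = -4*(6 + 3*(-2)) - 1*(-2) = -4*(6 - 6) + 2 = -4*0 + 2 = 0 + 2 = 2)
C = 3
B(V) = sqrt(11 - V) (B(V) = sqrt((3 - V) + 8) = sqrt(11 - V))
1/B(U(5*6, -2)) = 1/(sqrt(11 - 1*2)) = 1/(sqrt(11 - 2)) = 1/(sqrt(9)) = 1/3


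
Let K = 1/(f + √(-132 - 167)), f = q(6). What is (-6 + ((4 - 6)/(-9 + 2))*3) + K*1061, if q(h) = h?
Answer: 32502/2345 - 1061*I*√299/335 ≈ 13.86 - 54.765*I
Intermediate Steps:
f = 6
K = 1/(6 + I*√299) (K = 1/(6 + √(-132 - 167)) = 1/(6 + √(-299)) = 1/(6 + I*√299) ≈ 0.01791 - 0.051617*I)
(-6 + ((4 - 6)/(-9 + 2))*3) + K*1061 = (-6 + ((4 - 6)/(-9 + 2))*3) + (6/335 - I*√299/335)*1061 = (-6 - 2/(-7)*3) + (6366/335 - 1061*I*√299/335) = (-6 - 2*(-⅐)*3) + (6366/335 - 1061*I*√299/335) = (-6 + (2/7)*3) + (6366/335 - 1061*I*√299/335) = (-6 + 6/7) + (6366/335 - 1061*I*√299/335) = -36/7 + (6366/335 - 1061*I*√299/335) = 32502/2345 - 1061*I*√299/335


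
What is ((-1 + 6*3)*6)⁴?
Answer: 108243216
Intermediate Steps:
((-1 + 6*3)*6)⁴ = ((-1 + 18)*6)⁴ = (17*6)⁴ = 102⁴ = 108243216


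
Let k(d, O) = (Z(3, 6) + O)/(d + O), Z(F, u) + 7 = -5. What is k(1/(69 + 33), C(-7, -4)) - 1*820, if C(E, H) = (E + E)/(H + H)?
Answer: -296471/359 ≈ -825.82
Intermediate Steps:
C(E, H) = E/H (C(E, H) = (2*E)/((2*H)) = (2*E)*(1/(2*H)) = E/H)
Z(F, u) = -12 (Z(F, u) = -7 - 5 = -12)
k(d, O) = (-12 + O)/(O + d) (k(d, O) = (-12 + O)/(d + O) = (-12 + O)/(O + d))
k(1/(69 + 33), C(-7, -4)) - 1*820 = (-12 - 7/(-4))/(-7/(-4) + 1/(69 + 33)) - 1*820 = (-12 - 7*(-¼))/(-7*(-¼) + 1/102) - 820 = (-12 + 7/4)/(7/4 + 1/102) - 820 = -41/4/(359/204) - 820 = (204/359)*(-41/4) - 820 = -2091/359 - 820 = -296471/359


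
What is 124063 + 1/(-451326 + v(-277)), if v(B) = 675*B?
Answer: 79189536962/638301 ≈ 1.2406e+5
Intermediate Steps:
124063 + 1/(-451326 + v(-277)) = 124063 + 1/(-451326 + 675*(-277)) = 124063 + 1/(-451326 - 186975) = 124063 + 1/(-638301) = 124063 - 1/638301 = 79189536962/638301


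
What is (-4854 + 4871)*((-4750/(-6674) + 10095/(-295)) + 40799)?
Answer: 136442548063/196883 ≈ 6.9301e+5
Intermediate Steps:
(-4854 + 4871)*((-4750/(-6674) + 10095/(-295)) + 40799) = 17*((-4750*(-1/6674) + 10095*(-1/295)) + 40799) = 17*((2375/3337 - 2019/59) + 40799) = 17*(-6597278/196883 + 40799) = 17*(8026032239/196883) = 136442548063/196883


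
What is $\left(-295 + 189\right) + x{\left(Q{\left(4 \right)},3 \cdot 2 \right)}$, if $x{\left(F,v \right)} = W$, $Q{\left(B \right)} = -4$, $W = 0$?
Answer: $-106$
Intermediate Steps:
$x{\left(F,v \right)} = 0$
$\left(-295 + 189\right) + x{\left(Q{\left(4 \right)},3 \cdot 2 \right)} = \left(-295 + 189\right) + 0 = -106 + 0 = -106$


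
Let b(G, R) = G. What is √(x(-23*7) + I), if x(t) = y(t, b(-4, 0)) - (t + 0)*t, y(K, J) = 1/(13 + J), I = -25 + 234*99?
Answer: I*√25019/3 ≈ 52.725*I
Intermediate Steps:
I = 23141 (I = -25 + 23166 = 23141)
x(t) = ⅑ - t² (x(t) = 1/(13 - 4) - (t + 0)*t = 1/9 - t*t = ⅑ - t²)
√(x(-23*7) + I) = √((⅑ - (-23*7)²) + 23141) = √((⅑ - 1*(-161)²) + 23141) = √((⅑ - 1*25921) + 23141) = √((⅑ - 25921) + 23141) = √(-233288/9 + 23141) = √(-25019/9) = I*√25019/3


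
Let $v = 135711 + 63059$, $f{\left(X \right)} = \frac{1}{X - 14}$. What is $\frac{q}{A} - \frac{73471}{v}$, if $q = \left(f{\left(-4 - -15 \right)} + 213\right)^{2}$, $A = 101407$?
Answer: $\frac{13853872607}{181410024510} \approx 0.076368$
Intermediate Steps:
$f{\left(X \right)} = \frac{1}{-14 + X}$
$q = \frac{407044}{9}$ ($q = \left(\frac{1}{-14 - -11} + 213\right)^{2} = \left(\frac{1}{-14 + \left(-4 + 15\right)} + 213\right)^{2} = \left(\frac{1}{-14 + 11} + 213\right)^{2} = \left(\frac{1}{-3} + 213\right)^{2} = \left(- \frac{1}{3} + 213\right)^{2} = \left(\frac{638}{3}\right)^{2} = \frac{407044}{9} \approx 45227.0$)
$v = 198770$
$\frac{q}{A} - \frac{73471}{v} = \frac{407044}{9 \cdot 101407} - \frac{73471}{198770} = \frac{407044}{9} \cdot \frac{1}{101407} - \frac{73471}{198770} = \frac{407044}{912663} - \frac{73471}{198770} = \frac{13853872607}{181410024510}$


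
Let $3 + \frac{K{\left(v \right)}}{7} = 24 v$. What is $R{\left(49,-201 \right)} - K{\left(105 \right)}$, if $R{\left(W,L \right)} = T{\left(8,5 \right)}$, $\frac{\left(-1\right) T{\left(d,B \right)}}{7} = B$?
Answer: $-17654$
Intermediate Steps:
$T{\left(d,B \right)} = - 7 B$
$R{\left(W,L \right)} = -35$ ($R{\left(W,L \right)} = \left(-7\right) 5 = -35$)
$K{\left(v \right)} = -21 + 168 v$ ($K{\left(v \right)} = -21 + 7 \cdot 24 v = -21 + 168 v$)
$R{\left(49,-201 \right)} - K{\left(105 \right)} = -35 - \left(-21 + 168 \cdot 105\right) = -35 - \left(-21 + 17640\right) = -35 - 17619 = -17654$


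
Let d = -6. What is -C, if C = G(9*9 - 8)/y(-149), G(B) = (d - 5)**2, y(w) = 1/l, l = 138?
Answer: -16698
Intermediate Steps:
y(w) = 1/138
G(B) = 121 (G(B) = (-6 - 5)**2 = (-11)**2 = 121)
C = 16698 (C = 121/(1/138) = 121*138 = 16698)
-C = -1*16698 = -16698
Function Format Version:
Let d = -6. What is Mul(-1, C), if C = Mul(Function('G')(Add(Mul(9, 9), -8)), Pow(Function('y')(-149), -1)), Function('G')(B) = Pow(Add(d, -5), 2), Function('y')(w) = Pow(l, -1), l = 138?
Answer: -16698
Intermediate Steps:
Function('y')(w) = Rational(1, 138) (Function('y')(w) = Pow(138, -1) = Rational(1, 138))
Function('G')(B) = 121 (Function('G')(B) = Pow(Add(-6, -5), 2) = Pow(-11, 2) = 121)
C = 16698 (C = Mul(121, Pow(Rational(1, 138), -1)) = Mul(121, 138) = 16698)
Mul(-1, C) = Mul(-1, 16698) = -16698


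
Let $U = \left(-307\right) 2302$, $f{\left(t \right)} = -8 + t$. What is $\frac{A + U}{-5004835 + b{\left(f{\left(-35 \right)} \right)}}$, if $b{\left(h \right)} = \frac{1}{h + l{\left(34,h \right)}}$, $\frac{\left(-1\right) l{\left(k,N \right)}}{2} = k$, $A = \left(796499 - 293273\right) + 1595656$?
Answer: $- \frac{77265324}{277768343} \approx -0.27816$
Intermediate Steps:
$A = 2098882$ ($A = 503226 + 1595656 = 2098882$)
$l{\left(k,N \right)} = - 2 k$
$b{\left(h \right)} = \frac{1}{-68 + h}$ ($b{\left(h \right)} = \frac{1}{h - 68} = \frac{1}{-68 + h}$)
$U = -706714$
$\frac{A + U}{-5004835 + b{\left(f{\left(-35 \right)} \right)}} = \frac{2098882 - 706714}{-5004835 + \frac{1}{-68 - 43}} = \frac{1392168}{-5004835 + \frac{1}{-68 - 43}} = \frac{1392168}{-5004835 + \frac{1}{-111}} = \frac{1392168}{-5004835 - \frac{1}{111}} = \frac{1392168}{- \frac{555536686}{111}} = 1392168 \left(- \frac{111}{555536686}\right) = - \frac{77265324}{277768343}$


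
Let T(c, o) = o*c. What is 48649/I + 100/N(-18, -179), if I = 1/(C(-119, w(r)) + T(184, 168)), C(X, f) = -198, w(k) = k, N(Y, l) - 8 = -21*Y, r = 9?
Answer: 288381639548/193 ≈ 1.4942e+9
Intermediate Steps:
N(Y, l) = 8 - 21*Y
T(c, o) = c*o
I = 1/30714 (I = 1/(-198 + 184*168) = 1/(-198 + 30912) = 1/30714 ≈ 3.2558e-5)
48649/I + 100/N(-18, -179) = 48649/(1/30714) + 100/(8 - 21*(-18)) = 48649*30714 + 100/(8 + 378) = 1494205386 + 100/386 = 1494205386 + 100*(1/386) = 1494205386 + 50/193 = 288381639548/193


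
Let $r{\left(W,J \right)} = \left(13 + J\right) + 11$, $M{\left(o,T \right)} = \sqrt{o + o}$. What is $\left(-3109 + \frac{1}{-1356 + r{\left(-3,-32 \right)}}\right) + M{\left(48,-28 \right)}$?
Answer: $- \frac{4240677}{1364} + 4 \sqrt{6} \approx -3099.2$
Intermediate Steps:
$M{\left(o,T \right)} = \sqrt{2} \sqrt{o}$ ($M{\left(o,T \right)} = \sqrt{2 o} = \sqrt{2} \sqrt{o}$)
$r{\left(W,J \right)} = 24 + J$
$\left(-3109 + \frac{1}{-1356 + r{\left(-3,-32 \right)}}\right) + M{\left(48,-28 \right)} = \left(-3109 + \frac{1}{-1356 + \left(24 - 32\right)}\right) + \sqrt{2} \sqrt{48} = \left(-3109 + \frac{1}{-1356 - 8}\right) + \sqrt{2} \cdot 4 \sqrt{3} = \left(-3109 + \frac{1}{-1364}\right) + 4 \sqrt{6} = \left(-3109 - \frac{1}{1364}\right) + 4 \sqrt{6} = - \frac{4240677}{1364} + 4 \sqrt{6}$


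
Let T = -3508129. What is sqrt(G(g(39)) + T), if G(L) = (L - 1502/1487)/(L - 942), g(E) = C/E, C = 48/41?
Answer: I*sqrt(488839221921231665930810)/373289045 ≈ 1873.0*I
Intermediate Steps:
C = 48/41 (C = 48*(1/41) = 48/41 ≈ 1.1707)
g(E) = 48/(41*E)
G(L) = (-1502/1487 + L)/(-942 + L) (G(L) = (L - 1502*1/1487)/(-942 + L) = (L - 1502/1487)/(-942 + L) = (-1502/1487 + L)/(-942 + L))
sqrt(G(g(39)) + T) = sqrt((-1502/1487 + (48/41)/39)/(-942 + (48/41)/39) - 3508129) = sqrt((-1502/1487 + (48/41)*(1/39))/(-942 + (48/41)*(1/39)) - 3508129) = sqrt((-1502/1487 + 16/533)/(-942 + 16/533) - 3508129) = sqrt(-776774/792571/(-502070/533) - 3508129) = sqrt(-533/502070*(-776774/792571) - 3508129) = sqrt(388387/373289045 - 3508129) = sqrt(-1309546123758418/373289045) = I*sqrt(488839221921231665930810)/373289045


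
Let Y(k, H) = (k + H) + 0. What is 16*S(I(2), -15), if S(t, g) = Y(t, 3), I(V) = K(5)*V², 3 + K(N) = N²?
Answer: 1456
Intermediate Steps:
Y(k, H) = H + k (Y(k, H) = (H + k) + 0 = H + k)
K(N) = -3 + N²
I(V) = 22*V² (I(V) = (-3 + 5²)*V² = (-3 + 25)*V² = 22*V²)
S(t, g) = 3 + t
16*S(I(2), -15) = 16*(3 + 22*2²) = 16*(3 + 22*4) = 16*(3 + 88) = 16*91 = 1456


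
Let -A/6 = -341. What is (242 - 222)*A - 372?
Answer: 40548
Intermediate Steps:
A = 2046 (A = -6*(-341) = 2046)
(242 - 222)*A - 372 = (242 - 222)*2046 - 372 = 20*2046 - 372 = 40920 - 372 = 40548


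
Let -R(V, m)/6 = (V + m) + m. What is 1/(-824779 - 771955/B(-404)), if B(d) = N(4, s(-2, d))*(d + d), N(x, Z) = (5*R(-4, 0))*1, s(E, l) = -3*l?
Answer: -19392/15993959977 ≈ -1.2125e-6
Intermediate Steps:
R(V, m) = -12*m - 6*V (R(V, m) = -6*((V + m) + m) = -6*(V + 2*m) = -12*m - 6*V)
N(x, Z) = 120 (N(x, Z) = (5*(-12*0 - 6*(-4)))*1 = (5*(0 + 24))*1 = (5*24)*1 = 120*1 = 120)
B(d) = 240*d (B(d) = 120*(d + d) = 120*(2*d) = 240*d)
1/(-824779 - 771955/B(-404)) = 1/(-824779 - 771955/(240*(-404))) = 1/(-824779 - 771955/(-96960)) = 1/(-824779 - 771955*(-1/96960)) = 1/(-824779 + 154391/19392) = 1/(-15993959977/19392) = -19392/15993959977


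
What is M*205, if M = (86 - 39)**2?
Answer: 452845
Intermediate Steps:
M = 2209 (M = 47**2 = 2209)
M*205 = 2209*205 = 452845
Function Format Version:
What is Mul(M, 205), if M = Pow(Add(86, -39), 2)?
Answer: 452845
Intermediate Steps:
M = 2209 (M = Pow(47, 2) = 2209)
Mul(M, 205) = Mul(2209, 205) = 452845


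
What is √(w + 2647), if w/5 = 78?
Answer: √3037 ≈ 55.109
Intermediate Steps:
w = 390 (w = 5*78 = 390)
√(w + 2647) = √(390 + 2647) = √3037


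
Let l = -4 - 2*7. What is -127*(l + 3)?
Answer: 1905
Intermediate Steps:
l = -18 (l = -4 - 14 = -18)
-127*(l + 3) = -127*(-18 + 3) = -127*(-15) = 1905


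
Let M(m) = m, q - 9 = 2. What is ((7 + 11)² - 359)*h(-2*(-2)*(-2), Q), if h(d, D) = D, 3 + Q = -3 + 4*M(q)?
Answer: -1330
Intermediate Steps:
q = 11 (q = 9 + 2 = 11)
Q = 38 (Q = -3 + (-3 + 4*11) = -3 + (-3 + 44) = -3 + 41 = 38)
((7 + 11)² - 359)*h(-2*(-2)*(-2), Q) = ((7 + 11)² - 359)*38 = (18² - 359)*38 = (324 - 359)*38 = -35*38 = -1330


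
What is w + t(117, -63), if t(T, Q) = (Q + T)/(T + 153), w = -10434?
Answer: -52169/5 ≈ -10434.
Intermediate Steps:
t(T, Q) = (Q + T)/(153 + T)
w + t(117, -63) = -10434 + (-63 + 117)/(153 + 117) = -10434 + 54/270 = -10434 + (1/270)*54 = -10434 + ⅕ = -52169/5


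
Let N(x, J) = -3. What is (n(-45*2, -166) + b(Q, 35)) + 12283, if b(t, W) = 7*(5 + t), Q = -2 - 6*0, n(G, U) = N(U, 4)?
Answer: 12301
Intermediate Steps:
n(G, U) = -3
Q = -2 (Q = -2 + 0 = -2)
b(t, W) = 35 + 7*t
(n(-45*2, -166) + b(Q, 35)) + 12283 = (-3 + (35 + 7*(-2))) + 12283 = (-3 + (35 - 14)) + 12283 = (-3 + 21) + 12283 = 18 + 12283 = 12301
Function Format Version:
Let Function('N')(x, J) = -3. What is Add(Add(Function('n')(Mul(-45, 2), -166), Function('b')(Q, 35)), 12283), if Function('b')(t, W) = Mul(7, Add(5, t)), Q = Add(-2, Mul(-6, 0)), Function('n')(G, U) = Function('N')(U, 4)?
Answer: 12301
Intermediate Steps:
Function('n')(G, U) = -3
Q = -2 (Q = Add(-2, 0) = -2)
Function('b')(t, W) = Add(35, Mul(7, t))
Add(Add(Function('n')(Mul(-45, 2), -166), Function('b')(Q, 35)), 12283) = Add(Add(-3, Add(35, Mul(7, -2))), 12283) = Add(Add(-3, Add(35, -14)), 12283) = Add(Add(-3, 21), 12283) = Add(18, 12283) = 12301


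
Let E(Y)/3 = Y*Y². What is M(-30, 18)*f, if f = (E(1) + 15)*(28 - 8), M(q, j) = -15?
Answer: -5400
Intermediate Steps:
E(Y) = 3*Y³ (E(Y) = 3*(Y*Y²) = 3*Y³)
f = 360 (f = (3*1³ + 15)*(28 - 8) = (3*1 + 15)*20 = (3 + 15)*20 = 18*20 = 360)
M(-30, 18)*f = -15*360 = -5400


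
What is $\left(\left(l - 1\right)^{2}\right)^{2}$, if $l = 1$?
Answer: $0$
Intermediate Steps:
$\left(\left(l - 1\right)^{2}\right)^{2} = \left(\left(1 - 1\right)^{2}\right)^{2} = \left(0^{2}\right)^{2} = 0^{2} = 0$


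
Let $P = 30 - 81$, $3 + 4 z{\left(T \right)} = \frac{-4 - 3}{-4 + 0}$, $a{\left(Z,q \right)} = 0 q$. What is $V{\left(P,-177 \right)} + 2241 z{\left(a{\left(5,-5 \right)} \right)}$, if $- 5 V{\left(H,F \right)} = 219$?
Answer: $- \frac{59529}{80} \approx -744.11$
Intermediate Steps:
$a{\left(Z,q \right)} = 0$
$z{\left(T \right)} = - \frac{5}{16}$ ($z{\left(T \right)} = - \frac{3}{4} + \frac{\left(-4 - 3\right) \frac{1}{-4 + 0}}{4} = - \frac{3}{4} + \frac{\left(-7\right) \frac{1}{-4}}{4} = - \frac{3}{4} + \frac{\left(-7\right) \left(- \frac{1}{4}\right)}{4} = - \frac{3}{4} + \frac{1}{4} \cdot \frac{7}{4} = - \frac{3}{4} + \frac{7}{16} = - \frac{5}{16}$)
$P = -51$ ($P = 30 - 81 = -51$)
$V{\left(H,F \right)} = - \frac{219}{5}$ ($V{\left(H,F \right)} = \left(- \frac{1}{5}\right) 219 = - \frac{219}{5}$)
$V{\left(P,-177 \right)} + 2241 z{\left(a{\left(5,-5 \right)} \right)} = - \frac{219}{5} + 2241 \left(- \frac{5}{16}\right) = - \frac{219}{5} - \frac{11205}{16} = - \frac{59529}{80}$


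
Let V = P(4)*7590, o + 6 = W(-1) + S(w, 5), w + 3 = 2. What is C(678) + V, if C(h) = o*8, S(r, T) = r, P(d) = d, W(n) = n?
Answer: 30296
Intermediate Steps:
w = -1 (w = -3 + 2 = -1)
o = -8 (o = -6 + (-1 - 1) = -6 - 2 = -8)
C(h) = -64 (C(h) = -8*8 = -64)
V = 30360 (V = 4*7590 = 30360)
C(678) + V = -64 + 30360 = 30296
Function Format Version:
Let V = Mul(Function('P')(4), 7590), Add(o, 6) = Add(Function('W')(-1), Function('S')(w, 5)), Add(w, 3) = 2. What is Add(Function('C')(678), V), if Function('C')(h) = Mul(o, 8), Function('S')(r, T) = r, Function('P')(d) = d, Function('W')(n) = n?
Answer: 30296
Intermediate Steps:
w = -1 (w = Add(-3, 2) = -1)
o = -8 (o = Add(-6, Add(-1, -1)) = Add(-6, -2) = -8)
Function('C')(h) = -64 (Function('C')(h) = Mul(-8, 8) = -64)
V = 30360 (V = Mul(4, 7590) = 30360)
Add(Function('C')(678), V) = Add(-64, 30360) = 30296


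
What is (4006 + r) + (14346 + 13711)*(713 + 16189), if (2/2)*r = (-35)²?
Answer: 474224645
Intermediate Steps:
r = 1225 (r = (-35)² = 1225)
(4006 + r) + (14346 + 13711)*(713 + 16189) = (4006 + 1225) + (14346 + 13711)*(713 + 16189) = 5231 + 28057*16902 = 5231 + 474219414 = 474224645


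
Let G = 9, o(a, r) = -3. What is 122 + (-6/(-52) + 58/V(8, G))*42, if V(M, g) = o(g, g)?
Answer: -8907/13 ≈ -685.15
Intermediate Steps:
V(M, g) = -3
122 + (-6/(-52) + 58/V(8, G))*42 = 122 + (-6/(-52) + 58/(-3))*42 = 122 + (-6*(-1/52) + 58*(-⅓))*42 = 122 + (3/26 - 58/3)*42 = 122 - 1499/78*42 = 122 - 10493/13 = -8907/13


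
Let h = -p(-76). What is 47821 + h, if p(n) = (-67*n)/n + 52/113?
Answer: 5411292/113 ≈ 47888.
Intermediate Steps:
p(n) = -7519/113 (p(n) = -67 + 52*(1/113) = -67 + 52/113 = -7519/113)
h = 7519/113 (h = -1*(-7519/113) = 7519/113 ≈ 66.540)
47821 + h = 47821 + 7519/113 = 5411292/113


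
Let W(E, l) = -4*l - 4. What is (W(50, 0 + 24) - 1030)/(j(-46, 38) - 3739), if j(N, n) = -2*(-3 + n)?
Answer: 1130/3809 ≈ 0.29667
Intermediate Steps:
j(N, n) = 6 - 2*n
W(E, l) = -4 - 4*l
(W(50, 0 + 24) - 1030)/(j(-46, 38) - 3739) = ((-4 - 4*(0 + 24)) - 1030)/((6 - 2*38) - 3739) = ((-4 - 4*24) - 1030)/((6 - 76) - 3739) = ((-4 - 96) - 1030)/(-70 - 3739) = (-100 - 1030)/(-3809) = -1130*(-1/3809) = 1130/3809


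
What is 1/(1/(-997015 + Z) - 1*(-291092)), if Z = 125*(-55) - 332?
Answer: 1004222/292320990423 ≈ 3.4353e-6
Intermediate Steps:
Z = -7207 (Z = -6875 - 332 = -7207)
1/(1/(-997015 + Z) - 1*(-291092)) = 1/(1/(-997015 - 7207) - 1*(-291092)) = 1/(1/(-1004222) + 291092) = 1/(-1/1004222 + 291092) = 1/(292320990423/1004222) = 1004222/292320990423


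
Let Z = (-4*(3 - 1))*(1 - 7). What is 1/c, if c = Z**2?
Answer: 1/2304 ≈ 0.00043403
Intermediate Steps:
Z = 48 (Z = -4*2*(-6) = -8*(-6) = 48)
c = 2304 (c = 48**2 = 2304)
1/c = 1/2304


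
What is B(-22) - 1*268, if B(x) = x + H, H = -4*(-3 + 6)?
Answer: -302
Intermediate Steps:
H = -12 (H = -4*3 = -12)
B(x) = -12 + x (B(x) = x - 12 = -12 + x)
B(-22) - 1*268 = (-12 - 22) - 1*268 = -34 - 268 = -302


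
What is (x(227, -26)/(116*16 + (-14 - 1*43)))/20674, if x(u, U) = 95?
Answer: 95/37192526 ≈ 2.5543e-6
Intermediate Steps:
(x(227, -26)/(116*16 + (-14 - 1*43)))/20674 = (95/(116*16 + (-14 - 1*43)))/20674 = (95/(1856 + (-14 - 43)))*(1/20674) = (95/(1856 - 57))*(1/20674) = (95/1799)*(1/20674) = 95/37192526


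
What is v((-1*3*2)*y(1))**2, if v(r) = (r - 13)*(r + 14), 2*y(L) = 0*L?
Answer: 33124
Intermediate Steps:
y(L) = 0 (y(L) = (0*L)/2 = (1/2)*0 = 0)
v(r) = (-13 + r)*(14 + r)
v((-1*3*2)*y(1))**2 = (-182 + (-1*3*2)*0 + ((-1*3*2)*0)**2)**2 = (-182 - 3*2*0 + (-3*2*0)**2)**2 = (-182 - 6*0 + (-6*0)**2)**2 = (-182 + 0 + 0**2)**2 = (-182 + 0 + 0)**2 = (-182)**2 = 33124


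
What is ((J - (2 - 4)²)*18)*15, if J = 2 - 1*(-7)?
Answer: 1350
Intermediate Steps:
J = 9 (J = 2 + 7 = 9)
((J - (2 - 4)²)*18)*15 = ((9 - (2 - 4)²)*18)*15 = ((9 - 1*(-2)²)*18)*15 = ((9 - 1*4)*18)*15 = ((9 - 4)*18)*15 = (5*18)*15 = 90*15 = 1350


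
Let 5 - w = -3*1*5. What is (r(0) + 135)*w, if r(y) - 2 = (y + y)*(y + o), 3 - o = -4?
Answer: 2740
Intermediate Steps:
o = 7 (o = 3 - 1*(-4) = 3 + 4 = 7)
w = 20 (w = 5 - (-3*1)*5 = 5 - (-3)*5 = 5 - 1*(-15) = 5 + 15 = 20)
r(y) = 2 + 2*y*(7 + y) (r(y) = 2 + (y + y)*(y + 7) = 2 + (2*y)*(7 + y) = 2 + 2*y*(7 + y))
(r(0) + 135)*w = ((2 + 2*0**2 + 14*0) + 135)*20 = ((2 + 2*0 + 0) + 135)*20 = ((2 + 0 + 0) + 135)*20 = (2 + 135)*20 = 137*20 = 2740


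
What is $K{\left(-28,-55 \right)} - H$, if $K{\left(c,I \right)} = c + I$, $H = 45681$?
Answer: $-45764$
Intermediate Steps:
$K{\left(c,I \right)} = I + c$
$K{\left(-28,-55 \right)} - H = \left(-55 - 28\right) - 45681 = -83 - 45681 = -45764$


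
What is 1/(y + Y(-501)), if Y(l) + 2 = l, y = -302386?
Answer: -1/302889 ≈ -3.3015e-6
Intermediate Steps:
Y(l) = -2 + l
1/(y + Y(-501)) = 1/(-302386 + (-2 - 501)) = 1/(-302386 - 503) = 1/(-302889) = -1/302889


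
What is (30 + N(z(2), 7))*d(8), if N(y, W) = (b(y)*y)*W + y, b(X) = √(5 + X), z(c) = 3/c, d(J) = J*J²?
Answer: 16128 + 2688*√26 ≈ 29834.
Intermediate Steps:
d(J) = J³
N(y, W) = y + W*y*√(5 + y) (N(y, W) = (√(5 + y)*y)*W + y = (y*√(5 + y))*W + y = W*y*√(5 + y) + y = y + W*y*√(5 + y))
(30 + N(z(2), 7))*d(8) = (30 + (3/2)*(1 + 7*√(5 + 3/2)))*8³ = (30 + (3*(½))*(1 + 7*√(5 + 3*(½))))*512 = (30 + 3*(1 + 7*√(5 + 3/2))/2)*512 = (30 + 3*(1 + 7*√(13/2))/2)*512 = (30 + 3*(1 + 7*(√26/2))/2)*512 = (30 + 3*(1 + 7*√26/2)/2)*512 = (30 + (3/2 + 21*√26/4))*512 = (63/2 + 21*√26/4)*512 = 16128 + 2688*√26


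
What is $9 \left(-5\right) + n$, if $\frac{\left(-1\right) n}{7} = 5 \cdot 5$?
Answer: $-220$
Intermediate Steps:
$n = -175$ ($n = - 7 \cdot 5 \cdot 5 = \left(-7\right) 25 = -175$)
$9 \left(-5\right) + n = 9 \left(-5\right) - 175 = -45 - 175 = -220$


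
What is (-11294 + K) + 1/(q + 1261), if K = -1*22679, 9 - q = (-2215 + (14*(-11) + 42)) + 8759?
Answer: -175368627/5162 ≈ -33973.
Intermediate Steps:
q = -6423 (q = 9 - ((-2215 + (14*(-11) + 42)) + 8759) = 9 - ((-2215 + (-154 + 42)) + 8759) = 9 - ((-2215 - 112) + 8759) = 9 - (-2327 + 8759) = 9 - 1*6432 = 9 - 6432 = -6423)
K = -22679
(-11294 + K) + 1/(q + 1261) = (-11294 - 22679) + 1/(-6423 + 1261) = -33973 + 1/(-5162) = -33973 - 1/5162 = -175368627/5162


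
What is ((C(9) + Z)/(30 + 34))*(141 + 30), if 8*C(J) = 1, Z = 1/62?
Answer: 5985/15872 ≈ 0.37708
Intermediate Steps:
Z = 1/62 ≈ 0.016129
C(J) = ⅛ (C(J) = (⅛)*1 = ⅛)
((C(9) + Z)/(30 + 34))*(141 + 30) = ((⅛ + 1/62)/(30 + 34))*(141 + 30) = ((35/248)/64)*171 = ((35/248)*(1/64))*171 = (35/15872)*171 = 5985/15872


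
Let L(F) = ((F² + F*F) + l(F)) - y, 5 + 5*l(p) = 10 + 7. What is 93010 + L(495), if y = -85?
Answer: 2915737/5 ≈ 5.8315e+5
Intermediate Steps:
l(p) = 12/5 (l(p) = -1 + (10 + 7)/5 = -1 + (⅕)*17 = -1 + 17/5 = 12/5)
L(F) = 437/5 + 2*F² (L(F) = ((F² + F*F) + 12/5) - 1*(-85) = ((F² + F²) + 12/5) + 85 = (2*F² + 12/5) + 85 = (12/5 + 2*F²) + 85 = 437/5 + 2*F²)
93010 + L(495) = 93010 + (437/5 + 2*495²) = 93010 + (437/5 + 2*245025) = 93010 + (437/5 + 490050) = 93010 + 2450687/5 = 2915737/5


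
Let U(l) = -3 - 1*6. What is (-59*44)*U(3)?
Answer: 23364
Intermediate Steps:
U(l) = -9 (U(l) = -3 - 6 = -9)
(-59*44)*U(3) = -59*44*(-9) = -2596*(-9) = 23364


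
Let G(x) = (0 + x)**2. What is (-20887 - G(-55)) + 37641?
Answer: 13729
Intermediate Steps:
G(x) = x**2
(-20887 - G(-55)) + 37641 = (-20887 - 1*(-55)**2) + 37641 = (-20887 - 1*3025) + 37641 = (-20887 - 3025) + 37641 = -23912 + 37641 = 13729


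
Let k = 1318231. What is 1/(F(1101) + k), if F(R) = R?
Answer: 1/1319332 ≈ 7.5796e-7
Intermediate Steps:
1/(F(1101) + k) = 1/(1101 + 1318231) = 1/1319332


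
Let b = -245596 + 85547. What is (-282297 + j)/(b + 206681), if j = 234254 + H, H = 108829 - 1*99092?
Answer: -19153/23316 ≈ -0.82145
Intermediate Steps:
H = 9737 (H = 108829 - 99092 = 9737)
j = 243991 (j = 234254 + 9737 = 243991)
b = -160049
(-282297 + j)/(b + 206681) = (-282297 + 243991)/(-160049 + 206681) = -38306/46632 = -38306*1/46632 = -19153/23316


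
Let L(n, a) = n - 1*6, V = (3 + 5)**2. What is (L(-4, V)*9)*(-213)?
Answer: 19170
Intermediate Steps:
V = 64 (V = 8**2 = 64)
L(n, a) = -6 + n (L(n, a) = n - 6 = -6 + n)
(L(-4, V)*9)*(-213) = ((-6 - 4)*9)*(-213) = -10*9*(-213) = -90*(-213) = 19170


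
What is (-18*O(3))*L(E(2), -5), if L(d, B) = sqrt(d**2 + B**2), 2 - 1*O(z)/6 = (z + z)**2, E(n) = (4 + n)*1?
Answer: 3672*sqrt(61) ≈ 28679.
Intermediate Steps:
E(n) = 4 + n
O(z) = 12 - 24*z**2 (O(z) = 12 - 6*(z + z)**2 = 12 - 6*4*z**2 = 12 - 24*z**2)
L(d, B) = sqrt(B**2 + d**2)
(-18*O(3))*L(E(2), -5) = (-18*(12 - 24*3**2))*sqrt((-5)**2 + (4 + 2)**2) = (-18*(12 - 24*9))*sqrt(25 + 6**2) = (-18*(12 - 216))*sqrt(25 + 36) = (-18*(-204))*sqrt(61) = 3672*sqrt(61)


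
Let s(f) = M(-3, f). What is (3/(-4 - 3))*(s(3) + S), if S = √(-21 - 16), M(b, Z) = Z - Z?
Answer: -3*I*√37/7 ≈ -2.6069*I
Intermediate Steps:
M(b, Z) = 0
s(f) = 0
S = I*√37 (S = √(-37) = I*√37 ≈ 6.0828*I)
(3/(-4 - 3))*(s(3) + S) = (3/(-4 - 3))*(0 + I*√37) = (3/(-7))*(I*√37) = (3*(-⅐))*(I*√37) = -3*I*√37/7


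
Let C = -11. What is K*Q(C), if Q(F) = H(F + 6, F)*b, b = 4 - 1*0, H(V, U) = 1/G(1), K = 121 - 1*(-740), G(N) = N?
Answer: 3444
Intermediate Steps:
K = 861 (K = 121 + 740 = 861)
H(V, U) = 1 (H(V, U) = 1/1 = 1)
b = 4 (b = 4 + 0 = 4)
Q(F) = 4 (Q(F) = 1*4 = 4)
K*Q(C) = 861*4 = 3444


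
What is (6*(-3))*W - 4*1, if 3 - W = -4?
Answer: -130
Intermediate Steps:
W = 7 (W = 3 - 1*(-4) = 3 + 4 = 7)
(6*(-3))*W - 4*1 = (6*(-3))*7 - 4*1 = -18*7 - 4 = -126 - 4 = -130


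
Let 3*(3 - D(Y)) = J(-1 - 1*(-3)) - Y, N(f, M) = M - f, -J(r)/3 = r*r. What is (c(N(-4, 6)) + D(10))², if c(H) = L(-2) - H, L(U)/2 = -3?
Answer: 289/9 ≈ 32.111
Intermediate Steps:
L(U) = -6 (L(U) = 2*(-3) = -6)
J(r) = -3*r² (J(r) = -3*r*r = -3*r²)
D(Y) = 7 + Y/3 (D(Y) = 3 - (-3*(-1 - 1*(-3))² - Y)/3 = 3 - (-3*(-1 + 3)² - Y)/3 = 3 - (-3*2² - Y)/3 = 3 - (-3*4 - Y)/3 = 3 - (-12 - Y)/3 = 3 + (4 + Y/3) = 7 + Y/3)
c(H) = -6 - H
(c(N(-4, 6)) + D(10))² = ((-6 - (6 - 1*(-4))) + (7 + (⅓)*10))² = ((-6 - (6 + 4)) + (7 + 10/3))² = ((-6 - 1*10) + 31/3)² = ((-6 - 10) + 31/3)² = (-16 + 31/3)² = (-17/3)² = 289/9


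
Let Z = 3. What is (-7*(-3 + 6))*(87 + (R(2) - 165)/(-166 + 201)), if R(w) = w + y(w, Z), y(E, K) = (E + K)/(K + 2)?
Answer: -8649/5 ≈ -1729.8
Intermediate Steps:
y(E, K) = (E + K)/(2 + K)
R(w) = ⅗ + 6*w/5 (R(w) = w + (w + 3)/(2 + 3) = w + (3 + w)/5 = w + (⅗ + w/5) = ⅗ + 6*w/5)
(-7*(-3 + 6))*(87 + (R(2) - 165)/(-166 + 201)) = (-7*(-3 + 6))*(87 + ((⅗ + (6/5)*2) - 165)/(-166 + 201)) = (-7*3)*(87 + ((⅗ + 12/5) - 165)/35) = -21*(87 + (3 - 165)*(1/35)) = -21*(87 - 162*1/35) = -21*(87 - 162/35) = -21*2883/35 = -8649/5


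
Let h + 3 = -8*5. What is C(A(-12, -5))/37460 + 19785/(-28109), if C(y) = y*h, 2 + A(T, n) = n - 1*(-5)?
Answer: -369364363/526481570 ≈ -0.70157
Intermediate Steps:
A(T, n) = 3 + n (A(T, n) = -2 + (n - 1*(-5)) = -2 + (n + 5) = -2 + (5 + n) = 3 + n)
h = -43 (h = -3 - 8*5 = -3 - 40 = -43)
C(y) = -43*y (C(y) = y*(-43) = -43*y)
C(A(-12, -5))/37460 + 19785/(-28109) = -43*(3 - 5)/37460 + 19785/(-28109) = -43*(-2)*(1/37460) + 19785*(-1/28109) = 86*(1/37460) - 19785/28109 = 43/18730 - 19785/28109 = -369364363/526481570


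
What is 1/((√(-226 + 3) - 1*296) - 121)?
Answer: -417/174112 - I*√223/174112 ≈ -0.002395 - 8.5768e-5*I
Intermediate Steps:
1/((√(-226 + 3) - 1*296) - 121) = 1/((√(-223) - 296) - 121) = 1/((I*√223 - 296) - 121) = 1/((-296 + I*√223) - 121) = 1/(-417 + I*√223)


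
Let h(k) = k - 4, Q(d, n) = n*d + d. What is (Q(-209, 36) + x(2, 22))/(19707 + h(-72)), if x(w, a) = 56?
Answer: -7677/19631 ≈ -0.39107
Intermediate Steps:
Q(d, n) = d + d*n (Q(d, n) = d*n + d = d + d*n)
h(k) = -4 + k
(Q(-209, 36) + x(2, 22))/(19707 + h(-72)) = (-209*(1 + 36) + 56)/(19707 + (-4 - 72)) = (-209*37 + 56)/(19707 - 76) = (-7733 + 56)/19631 = -7677*1/19631 = -7677/19631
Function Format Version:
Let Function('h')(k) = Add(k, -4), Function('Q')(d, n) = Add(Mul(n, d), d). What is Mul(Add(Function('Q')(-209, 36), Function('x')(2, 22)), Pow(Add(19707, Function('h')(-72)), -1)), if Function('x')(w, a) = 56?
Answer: Rational(-7677, 19631) ≈ -0.39107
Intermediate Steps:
Function('Q')(d, n) = Add(d, Mul(d, n)) (Function('Q')(d, n) = Add(Mul(d, n), d) = Add(d, Mul(d, n)))
Function('h')(k) = Add(-4, k)
Mul(Add(Function('Q')(-209, 36), Function('x')(2, 22)), Pow(Add(19707, Function('h')(-72)), -1)) = Mul(Add(Mul(-209, Add(1, 36)), 56), Pow(Add(19707, Add(-4, -72)), -1)) = Mul(Add(Mul(-209, 37), 56), Pow(Add(19707, -76), -1)) = Mul(Add(-7733, 56), Pow(19631, -1)) = Mul(-7677, Rational(1, 19631)) = Rational(-7677, 19631)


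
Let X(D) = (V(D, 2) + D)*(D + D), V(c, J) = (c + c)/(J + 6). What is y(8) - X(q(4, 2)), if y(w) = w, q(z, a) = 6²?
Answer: -3232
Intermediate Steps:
q(z, a) = 36
V(c, J) = 2*c/(6 + J) (V(c, J) = (2*c)/(6 + J) = 2*c/(6 + J))
X(D) = 5*D²/2 (X(D) = (2*D/(6 + 2) + D)*(D + D) = (2*D/8 + D)*(2*D) = (2*D*(⅛) + D)*(2*D) = (D/4 + D)*(2*D) = (5*D/4)*(2*D) = 5*D²/2)
y(8) - X(q(4, 2)) = 8 - 5*36²/2 = 8 - 5*1296/2 = 8 - 1*3240 = 8 - 3240 = -3232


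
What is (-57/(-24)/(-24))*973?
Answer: -18487/192 ≈ -96.286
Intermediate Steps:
(-57/(-24)/(-24))*973 = (-57*(-1/24)*(-1/24))*973 = ((19/8)*(-1/24))*973 = -19/192*973 = -18487/192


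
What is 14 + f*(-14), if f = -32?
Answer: 462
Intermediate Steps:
14 + f*(-14) = 14 - 32*(-14) = 14 + 448 = 462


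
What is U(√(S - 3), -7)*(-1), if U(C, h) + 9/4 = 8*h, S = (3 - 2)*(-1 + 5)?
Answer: 233/4 ≈ 58.250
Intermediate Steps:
S = 4 (S = 1*4 = 4)
U(C, h) = -9/4 + 8*h
U(√(S - 3), -7)*(-1) = (-9/4 + 8*(-7))*(-1) = (-9/4 - 56)*(-1) = -233/4*(-1) = 233/4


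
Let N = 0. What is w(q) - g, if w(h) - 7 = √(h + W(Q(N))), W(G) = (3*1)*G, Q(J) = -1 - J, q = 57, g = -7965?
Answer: 7972 + 3*√6 ≈ 7979.4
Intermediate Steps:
W(G) = 3*G
w(h) = 7 + √(-3 + h) (w(h) = 7 + √(h + 3*(-1 - 1*0)) = 7 + √(h + 3*(-1 + 0)) = 7 + √(h + 3*(-1)) = 7 + √(h - 3) = 7 + √(-3 + h))
w(q) - g = (7 + √(-3 + 57)) - 1*(-7965) = (7 + √54) + 7965 = (7 + 3*√6) + 7965 = 7972 + 3*√6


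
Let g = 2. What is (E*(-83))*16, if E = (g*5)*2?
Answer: -26560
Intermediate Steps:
E = 20 (E = (2*5)*2 = 10*2 = 20)
(E*(-83))*16 = (20*(-83))*16 = -1660*16 = -26560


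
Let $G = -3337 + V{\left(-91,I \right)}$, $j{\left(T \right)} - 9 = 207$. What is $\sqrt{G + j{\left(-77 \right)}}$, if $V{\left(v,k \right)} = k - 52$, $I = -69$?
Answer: $i \sqrt{3242} \approx 56.939 i$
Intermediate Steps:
$j{\left(T \right)} = 216$ ($j{\left(T \right)} = 9 + 207 = 216$)
$V{\left(v,k \right)} = -52 + k$
$G = -3458$ ($G = -3337 - 121 = -3458$)
$\sqrt{G + j{\left(-77 \right)}} = \sqrt{-3458 + 216} = \sqrt{-3242} = i \sqrt{3242}$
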